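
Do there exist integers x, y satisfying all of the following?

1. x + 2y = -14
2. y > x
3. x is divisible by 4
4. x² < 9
No

A contradictory subset is {x + 2y = -14, y > x, x² < 9}. No integer assignment can satisfy these jointly:

  - x + 2y = -14: is a linear equation tying the variables together
  - y > x: bounds one variable relative to another variable
  - x² < 9: restricts x to |x| ≤ 2

Propagating the comparison: y > x and x ≥ -2 give y ≥ -1. Range argument: with x ∈ [-2, 2], y ∈ [-1, ∞], the left side of the equation is at least -4, but the right side is -14 < -4. No integer solution exists.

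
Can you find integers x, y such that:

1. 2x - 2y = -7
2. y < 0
No

Even the single constraint (2x - 2y = -7) is infeasible over the integers.

  - 2x - 2y = -7: every term on the left is divisible by 2, so the LHS ≡ 0 (mod 2), but the RHS -7 is not — no integer solution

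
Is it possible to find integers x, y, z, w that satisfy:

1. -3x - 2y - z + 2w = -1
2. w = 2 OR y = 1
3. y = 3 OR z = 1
Yes

Take x = 2, y = -1, z = 1, w = 2. Substituting into each constraint:
  (1) -3(2) - 2(-1) + (-1) + 2(2) = -1 ✓
  (2) w = 2, target 2 ✓ (first branch holds)
  (3) z = 1, target 1 ✓ (second branch holds)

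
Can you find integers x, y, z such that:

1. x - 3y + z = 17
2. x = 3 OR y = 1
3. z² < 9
Yes

Take x = 3, y = -5, z = -1. Substituting into each constraint:
  (1) 3 - 3(-5) + (-1) = 17 ✓
  (2) x = 3, target 3 ✓ (first branch holds)
  (3) z² = (-1)² = 1, and 1 < 9 ✓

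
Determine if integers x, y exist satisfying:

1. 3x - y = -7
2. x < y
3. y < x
No

A contradictory subset is {x < y, y < x}. No integer assignment can satisfy these jointly:

  - x < y: bounds one variable relative to another variable
  - y < x: bounds one variable relative to another variable

Direct contradiction: y > x and x > y cannot both hold.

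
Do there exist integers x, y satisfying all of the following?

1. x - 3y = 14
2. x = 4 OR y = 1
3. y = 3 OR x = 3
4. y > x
No

A contradictory subset is {x - 3y = 14, x = 4 OR y = 1, y > x}. No integer assignment can satisfy these jointly:

  - x - 3y = 14: is a linear equation tying the variables together
  - x = 4 OR y = 1: forces a choice: either x = 4 or y = 1
  - y > x: bounds one variable relative to another variable

Split on the disjunction (x = 4 OR y = 1):
  • If x = 4: with x = 4, every remaining term of the linear equation is divisible by 3, so the left side is ≡ 0 (mod 3); but the right side 10 ≡ 1 (mod 3). No integers can satisfy it.
  • If y = 1: the equation forces x = 17, giving (y, x) = (1, 17), which violates y > x.
Both branches are infeasible, so the system has no integer solution.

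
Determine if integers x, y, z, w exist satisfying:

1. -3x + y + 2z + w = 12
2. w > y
Yes

Take x = -3, y = 1, z = 0, w = 2. Substituting into each constraint:
  (1) -3(-3) + 1 + 2(0) + 2 = 12 ✓
  (2) 2 > 1 ✓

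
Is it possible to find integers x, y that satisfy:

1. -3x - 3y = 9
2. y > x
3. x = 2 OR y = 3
Yes

Take x = -6, y = 3. Substituting into each constraint:
  (1) -3(-6) - 3(3) = 9 ✓
  (2) 3 > -6 ✓
  (3) y = 3, target 3 ✓ (second branch holds)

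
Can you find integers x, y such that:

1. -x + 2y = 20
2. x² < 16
Yes

Take x = 0, y = 10. Substituting into each constraint:
  (1) 0 + 2(10) = 20 ✓
  (2) x² = (0)² = 0, and 0 < 16 ✓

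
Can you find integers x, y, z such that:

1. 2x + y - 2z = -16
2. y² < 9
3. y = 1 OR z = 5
Yes

Take x = -4, y = 2, z = 5. Substituting into each constraint:
  (1) 2(-4) + 2 - 2(5) = -16 ✓
  (2) y² = (2)² = 4, and 4 < 9 ✓
  (3) z = 5, target 5 ✓ (second branch holds)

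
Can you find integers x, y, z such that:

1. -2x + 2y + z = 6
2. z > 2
Yes

Take x = 0, y = 0, z = 6. Substituting into each constraint:
  (1) -2(0) + 2(0) + 6 = 6 ✓
  (2) 6 > 2 ✓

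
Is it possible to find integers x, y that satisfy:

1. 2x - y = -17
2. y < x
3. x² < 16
No

The full constraint system is jointly infeasible over the integers. Each constraint and what it forces:

  - 2x - y = -17: is a linear equation tying the variables together
  - y < x: bounds one variable relative to another variable
  - x² < 16: restricts x to |x| ≤ 3

Propagating the comparison: y < x and x ≤ 3 give y ≤ 2. Range argument: with x ∈ [-3, 3], y ∈ [−∞, 2], the left side of the equation is at least -8, but the right side is -17 < -8. No integer solution exists.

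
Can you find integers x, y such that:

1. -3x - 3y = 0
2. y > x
Yes

Take x = -1, y = 1. Substituting into each constraint:
  (1) -3(-1) - 3(1) = 0 ✓
  (2) 1 > -1 ✓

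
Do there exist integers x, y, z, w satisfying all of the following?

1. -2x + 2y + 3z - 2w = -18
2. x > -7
Yes

Take x = 9, y = 0, z = 0, w = 0. Substituting into each constraint:
  (1) -2(9) + 2(0) + 3(0) - 2(0) = -18 ✓
  (2) 9 > -7 ✓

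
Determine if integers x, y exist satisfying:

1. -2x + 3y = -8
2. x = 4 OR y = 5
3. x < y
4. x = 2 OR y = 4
No

A contradictory subset is {-2x + 3y = -8, x < y, x = 2 OR y = 4}. No integer assignment can satisfy these jointly:

  - -2x + 3y = -8: is a linear equation tying the variables together
  - x < y: bounds one variable relative to another variable
  - x = 2 OR y = 4: forces a choice: either x = 2 or y = 4

Split on the disjunction (x = 2 OR y = 4):
  • If x = 2: with x = 2, every remaining term of the linear equation is divisible by 3, so the left side is ≡ 0 (mod 3); but the right side -4 ≡ 2 (mod 3). No integers can satisfy it.
  • If y = 4: the equation forces x = 10, giving (y, x) = (4, 10), which violates y > x.
Both branches are infeasible, so the system has no integer solution.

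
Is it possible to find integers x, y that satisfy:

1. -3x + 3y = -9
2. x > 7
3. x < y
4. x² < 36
No

A contradictory subset is {-3x + 3y = -9, x < y}. No integer assignment can satisfy these jointly:

  - -3x + 3y = -9: is a linear equation tying the variables together
  - x < y: bounds one variable relative to another variable

From the equation, x − y = 3, i.e. y − x = -3; but y > x requires y − x ≥ 1. Contradiction.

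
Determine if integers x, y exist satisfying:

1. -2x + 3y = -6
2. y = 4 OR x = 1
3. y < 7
Yes

Take x = 9, y = 4. Substituting into each constraint:
  (1) -2(9) + 3(4) = -6 ✓
  (2) y = 4, target 4 ✓ (first branch holds)
  (3) 4 < 7 ✓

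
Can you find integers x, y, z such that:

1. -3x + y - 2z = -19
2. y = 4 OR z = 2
Yes

Take x = 0, y = -15, z = 2. Substituting into each constraint:
  (1) -3(0) + (-15) - 2(2) = -19 ✓
  (2) z = 2, target 2 ✓ (second branch holds)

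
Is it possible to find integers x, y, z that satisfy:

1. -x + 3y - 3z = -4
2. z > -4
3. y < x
Yes

Take x = 1, y = 0, z = 1. Substituting into each constraint:
  (1) (-1) + 3(0) - 3(1) = -4 ✓
  (2) 1 > -4 ✓
  (3) 0 < 1 ✓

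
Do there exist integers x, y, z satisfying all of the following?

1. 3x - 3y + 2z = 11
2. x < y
Yes

Take x = -1, y = 0, z = 7. Substituting into each constraint:
  (1) 3(-1) - 3(0) + 2(7) = 11 ✓
  (2) -1 < 0 ✓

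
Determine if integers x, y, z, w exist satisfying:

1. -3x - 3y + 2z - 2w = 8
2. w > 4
Yes

Take x = -6, y = 0, z = 0, w = 5. Substituting into each constraint:
  (1) -3(-6) - 3(0) + 2(0) - 2(5) = 8 ✓
  (2) 5 > 4 ✓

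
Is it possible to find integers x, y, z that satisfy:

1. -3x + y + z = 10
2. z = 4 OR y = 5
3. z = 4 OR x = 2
Yes

Take x = 0, y = 6, z = 4. Substituting into each constraint:
  (1) -3(0) + 6 + 4 = 10 ✓
  (2) z = 4, target 4 ✓ (first branch holds)
  (3) z = 4, target 4 ✓ (first branch holds)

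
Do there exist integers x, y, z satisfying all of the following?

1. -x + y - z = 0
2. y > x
Yes

Take x = 0, y = 1, z = 1. Substituting into each constraint:
  (1) 0 + 1 + (-1) = 0 ✓
  (2) 1 > 0 ✓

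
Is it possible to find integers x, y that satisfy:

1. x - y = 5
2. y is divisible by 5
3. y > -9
Yes

Take x = 5, y = 0. Substituting into each constraint:
  (1) 5 + 0 = 5 ✓
  (2) 0 = 5 × 0, remainder 0 ✓
  (3) 0 > -9 ✓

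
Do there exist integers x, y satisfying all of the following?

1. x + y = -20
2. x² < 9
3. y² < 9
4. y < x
No

A contradictory subset is {x + y = -20, y² < 9, y < x}. No integer assignment can satisfy these jointly:

  - x + y = -20: is a linear equation tying the variables together
  - y² < 9: restricts y to |y| ≤ 2
  - y < x: bounds one variable relative to another variable

Propagating the comparison: x > y and y ≥ -2 give x ≥ -1. Range argument: with x ∈ [-1, ∞], y ∈ [-2, 2], the left side of the equation is at least -3, but the right side is -20 < -3. No integer solution exists.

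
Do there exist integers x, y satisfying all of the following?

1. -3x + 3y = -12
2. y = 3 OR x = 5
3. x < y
No

A contradictory subset is {-3x + 3y = -12, x < y}. No integer assignment can satisfy these jointly:

  - -3x + 3y = -12: is a linear equation tying the variables together
  - x < y: bounds one variable relative to another variable

From the equation, x − y = 4, i.e. y − x = -4; but y > x requires y − x ≥ 1. Contradiction.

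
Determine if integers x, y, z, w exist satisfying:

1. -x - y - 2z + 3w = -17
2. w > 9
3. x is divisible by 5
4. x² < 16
Yes

Take x = 0, y = 1, z = 23, w = 10. Substituting into each constraint:
  (1) 0 + (-1) - 2(23) + 3(10) = -17 ✓
  (2) 10 > 9 ✓
  (3) 0 = 5 × 0, remainder 0 ✓
  (4) x² = (0)² = 0, and 0 < 16 ✓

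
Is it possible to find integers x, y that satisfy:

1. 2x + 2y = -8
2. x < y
Yes

Take x = -3, y = -1. Substituting into each constraint:
  (1) 2(-3) + 2(-1) = -8 ✓
  (2) -3 < -1 ✓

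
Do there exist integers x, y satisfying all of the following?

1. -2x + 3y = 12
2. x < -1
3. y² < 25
Yes

Take x = -6, y = 0. Substituting into each constraint:
  (1) -2(-6) + 3(0) = 12 ✓
  (2) -6 < -1 ✓
  (3) y² = (0)² = 0, and 0 < 25 ✓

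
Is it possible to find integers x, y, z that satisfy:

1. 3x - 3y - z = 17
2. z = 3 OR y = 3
Yes

Take x = 10, y = 3, z = 4. Substituting into each constraint:
  (1) 3(10) - 3(3) + (-4) = 17 ✓
  (2) y = 3, target 3 ✓ (second branch holds)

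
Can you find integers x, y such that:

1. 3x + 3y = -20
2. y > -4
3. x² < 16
No

Even the single constraint (3x + 3y = -20) is infeasible over the integers.

  - 3x + 3y = -20: every term on the left is divisible by 3, so the LHS ≡ 0 (mod 3), but the RHS -20 is not — no integer solution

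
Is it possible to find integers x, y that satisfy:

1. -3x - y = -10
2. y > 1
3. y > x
Yes

Take x = 2, y = 4. Substituting into each constraint:
  (1) -3(2) + (-4) = -10 ✓
  (2) 4 > 1 ✓
  (3) 4 > 2 ✓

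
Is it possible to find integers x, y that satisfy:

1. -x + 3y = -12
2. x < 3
Yes

Take x = 0, y = -4. Substituting into each constraint:
  (1) 0 + 3(-4) = -12 ✓
  (2) 0 < 3 ✓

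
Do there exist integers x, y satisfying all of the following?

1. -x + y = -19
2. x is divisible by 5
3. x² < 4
Yes

Take x = 0, y = -19. Substituting into each constraint:
  (1) 0 + (-19) = -19 ✓
  (2) 0 = 5 × 0, remainder 0 ✓
  (3) x² = (0)² = 0, and 0 < 4 ✓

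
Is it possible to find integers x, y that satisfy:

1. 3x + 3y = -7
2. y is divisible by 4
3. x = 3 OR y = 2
No

Even the single constraint (3x + 3y = -7) is infeasible over the integers.

  - 3x + 3y = -7: every term on the left is divisible by 3, so the LHS ≡ 0 (mod 3), but the RHS -7 is not — no integer solution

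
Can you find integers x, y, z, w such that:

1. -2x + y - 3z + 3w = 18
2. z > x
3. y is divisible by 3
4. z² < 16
Yes

Take x = 0, y = 0, z = 1, w = 7. Substituting into each constraint:
  (1) -2(0) + 0 - 3(1) + 3(7) = 18 ✓
  (2) 1 > 0 ✓
  (3) 0 = 3 × 0, remainder 0 ✓
  (4) z² = (1)² = 1, and 1 < 16 ✓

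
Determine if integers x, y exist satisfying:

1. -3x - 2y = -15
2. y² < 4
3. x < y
No

The full constraint system is jointly infeasible over the integers. Each constraint and what it forces:

  - -3x - 2y = -15: is a linear equation tying the variables together
  - y² < 4: restricts y to |y| ≤ 1
  - x < y: bounds one variable relative to another variable

Propagating the comparison: x < y and y ≤ 1 give x ≤ 0. Range argument: with x ∈ [−∞, 0], y ∈ [-1, 1], the left side of the equation is at least -2, but the right side is -15 < -2. No integer solution exists.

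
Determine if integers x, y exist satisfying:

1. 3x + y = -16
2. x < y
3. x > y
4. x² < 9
No

A contradictory subset is {x < y, x > y}. No integer assignment can satisfy these jointly:

  - x < y: bounds one variable relative to another variable
  - x > y: bounds one variable relative to another variable

Direct contradiction: y > x and x > y cannot both hold.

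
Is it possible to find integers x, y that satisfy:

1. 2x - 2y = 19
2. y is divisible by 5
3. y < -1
No

Even the single constraint (2x - 2y = 19) is infeasible over the integers.

  - 2x - 2y = 19: every term on the left is divisible by 2, so the LHS ≡ 0 (mod 2), but the RHS 19 is not — no integer solution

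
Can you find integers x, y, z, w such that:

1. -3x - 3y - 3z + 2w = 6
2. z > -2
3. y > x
Yes

Take x = -1, y = 0, z = -1, w = 0. Substituting into each constraint:
  (1) -3(-1) - 3(0) - 3(-1) + 2(0) = 6 ✓
  (2) -1 > -2 ✓
  (3) 0 > -1 ✓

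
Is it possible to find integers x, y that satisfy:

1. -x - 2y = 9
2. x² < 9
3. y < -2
Yes

Take x = -1, y = -4. Substituting into each constraint:
  (1) 1 - 2(-4) = 9 ✓
  (2) x² = (-1)² = 1, and 1 < 9 ✓
  (3) -4 < -2 ✓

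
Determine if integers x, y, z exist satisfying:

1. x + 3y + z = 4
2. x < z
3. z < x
No

A contradictory subset is {x < z, z < x}. No integer assignment can satisfy these jointly:

  - x < z: bounds one variable relative to another variable
  - z < x: bounds one variable relative to another variable

Direct contradiction: z > x and x > z cannot both hold.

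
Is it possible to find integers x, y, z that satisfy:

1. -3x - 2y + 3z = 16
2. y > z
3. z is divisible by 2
Yes

Take x = -6, y = 1, z = 0. Substituting into each constraint:
  (1) -3(-6) - 2(1) + 3(0) = 16 ✓
  (2) 1 > 0 ✓
  (3) 0 = 2 × 0, remainder 0 ✓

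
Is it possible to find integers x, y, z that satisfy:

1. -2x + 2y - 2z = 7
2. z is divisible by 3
No

Even the single constraint (-2x + 2y - 2z = 7) is infeasible over the integers.

  - -2x + 2y - 2z = 7: every term on the left is divisible by 2, so the LHS ≡ 0 (mod 2), but the RHS 7 is not — no integer solution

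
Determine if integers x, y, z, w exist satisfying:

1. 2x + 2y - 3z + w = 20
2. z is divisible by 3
Yes

Take x = 10, y = 0, z = 0, w = 0. Substituting into each constraint:
  (1) 2(10) + 2(0) - 3(0) + 0 = 20 ✓
  (2) 0 = 3 × 0, remainder 0 ✓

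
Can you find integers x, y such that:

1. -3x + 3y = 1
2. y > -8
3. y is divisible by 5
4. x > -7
No

Even the single constraint (-3x + 3y = 1) is infeasible over the integers.

  - -3x + 3y = 1: every term on the left is divisible by 3, so the LHS ≡ 0 (mod 3), but the RHS 1 is not — no integer solution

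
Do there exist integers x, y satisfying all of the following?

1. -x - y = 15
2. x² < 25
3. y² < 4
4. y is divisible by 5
No

The full constraint system is jointly infeasible over the integers. Each constraint and what it forces:

  - -x - y = 15: is a linear equation tying the variables together
  - x² < 25: restricts x to |x| ≤ 4
  - y² < 4: restricts y to |y| ≤ 1
  - y is divisible by 5: restricts y to multiples of 5

Range argument: with x ∈ [-4, 4], y ∈ [-1, 1], the left side of the equation is at most 5, but the right side is 15 > 5. No integer solution exists.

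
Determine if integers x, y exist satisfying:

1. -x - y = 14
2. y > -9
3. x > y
Yes

Take x = -6, y = -8. Substituting into each constraint:
  (1) 6 + 8 = 14 ✓
  (2) -8 > -9 ✓
  (3) -6 > -8 ✓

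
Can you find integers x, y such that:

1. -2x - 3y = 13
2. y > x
Yes

Take x = -5, y = -1. Substituting into each constraint:
  (1) -2(-5) - 3(-1) = 13 ✓
  (2) -1 > -5 ✓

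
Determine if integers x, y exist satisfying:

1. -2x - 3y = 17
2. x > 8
Yes

Take x = 11, y = -13. Substituting into each constraint:
  (1) -2(11) - 3(-13) = 17 ✓
  (2) 11 > 8 ✓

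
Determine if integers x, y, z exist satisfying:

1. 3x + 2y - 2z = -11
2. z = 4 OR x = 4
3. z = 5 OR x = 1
Yes

Take x = 1, y = -3, z = 4. Substituting into each constraint:
  (1) 3(1) + 2(-3) - 2(4) = -11 ✓
  (2) z = 4, target 4 ✓ (first branch holds)
  (3) x = 1, target 1 ✓ (second branch holds)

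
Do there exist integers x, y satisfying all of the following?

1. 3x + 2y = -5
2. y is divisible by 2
Yes

Take x = -3, y = 2. Substituting into each constraint:
  (1) 3(-3) + 2(2) = -5 ✓
  (2) 2 = 2 × 1, remainder 0 ✓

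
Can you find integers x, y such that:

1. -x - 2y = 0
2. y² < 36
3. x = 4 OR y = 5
Yes

Take x = 4, y = -2. Substituting into each constraint:
  (1) (-4) - 2(-2) = 0 ✓
  (2) y² = (-2)² = 4, and 4 < 36 ✓
  (3) x = 4, target 4 ✓ (first branch holds)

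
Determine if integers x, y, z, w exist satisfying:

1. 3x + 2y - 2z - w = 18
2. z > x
Yes

Take x = -1, y = 0, z = 0, w = -21. Substituting into each constraint:
  (1) 3(-1) + 2(0) - 2(0) + 21 = 18 ✓
  (2) 0 > -1 ✓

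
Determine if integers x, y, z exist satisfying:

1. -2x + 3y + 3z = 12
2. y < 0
Yes

Take x = 0, y = -1, z = 5. Substituting into each constraint:
  (1) -2(0) + 3(-1) + 3(5) = 12 ✓
  (2) -1 < 0 ✓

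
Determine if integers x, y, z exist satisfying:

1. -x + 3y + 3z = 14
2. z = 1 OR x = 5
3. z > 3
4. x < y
No

The full constraint system is jointly infeasible over the integers. Each constraint and what it forces:

  - -x + 3y + 3z = 14: is a linear equation tying the variables together
  - z = 1 OR x = 5: forces a choice: either z = 1 or x = 5
  - z > 3: bounds one variable relative to a constant
  - x < y: bounds one variable relative to another variable

Split on the disjunction (z = 1 OR x = 5):
  • If z = 1: this contradicts the bound z ≥ 4.
  • If x = 5: with x = 5, every remaining term of the linear equation is divisible by 3, so the left side is ≡ 0 (mod 3); but the right side 19 ≡ 1 (mod 3). No integers can satisfy it.
Both branches are infeasible, so the system has no integer solution.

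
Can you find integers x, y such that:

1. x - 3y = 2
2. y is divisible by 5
Yes

Take x = 2, y = 0. Substituting into each constraint:
  (1) 2 - 3(0) = 2 ✓
  (2) 0 = 5 × 0, remainder 0 ✓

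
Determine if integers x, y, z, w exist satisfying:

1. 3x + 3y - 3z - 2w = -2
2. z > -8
Yes

Take x = 0, y = 0, z = 0, w = 1. Substituting into each constraint:
  (1) 3(0) + 3(0) - 3(0) - 2(1) = -2 ✓
  (2) 0 > -8 ✓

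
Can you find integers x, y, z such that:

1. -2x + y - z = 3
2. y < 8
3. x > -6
Yes

Take x = 0, y = 3, z = 0. Substituting into each constraint:
  (1) -2(0) + 3 + 0 = 3 ✓
  (2) 3 < 8 ✓
  (3) 0 > -6 ✓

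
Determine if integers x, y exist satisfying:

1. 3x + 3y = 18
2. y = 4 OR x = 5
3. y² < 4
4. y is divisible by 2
No

The full constraint system is jointly infeasible over the integers. Each constraint and what it forces:

  - 3x + 3y = 18: is a linear equation tying the variables together
  - y = 4 OR x = 5: forces a choice: either y = 4 or x = 5
  - y² < 4: restricts y to |y| ≤ 1
  - y is divisible by 2: restricts y to multiples of 2

Split on the disjunction (y = 4 OR x = 5):
  • If y = 4: this contradicts y² < 4, which requires |y| ≤ 1.
  • If x = 5: with x = 5, writing y = 2y', every remaining term of the linear equation is divisible by 6, so the left side is ≡ 0 (mod 6); but the right side 3 ≡ 3 (mod 6). No integers can satisfy it.
Both branches are infeasible, so the system has no integer solution.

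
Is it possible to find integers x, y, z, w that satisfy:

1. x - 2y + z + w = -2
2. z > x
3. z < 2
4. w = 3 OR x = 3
Yes

Take x = -1, y = 2, z = 0, w = 3. Substituting into each constraint:
  (1) (-1) - 2(2) + 0 + 3 = -2 ✓
  (2) 0 > -1 ✓
  (3) 0 < 2 ✓
  (4) w = 3, target 3 ✓ (first branch holds)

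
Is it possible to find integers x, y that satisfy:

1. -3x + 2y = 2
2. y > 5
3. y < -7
No

A contradictory subset is {y > 5, y < -7}. No integer assignment can satisfy these jointly:

  - y > 5: bounds one variable relative to a constant
  - y < -7: bounds one variable relative to a constant

Direct contradiction: the bounds on y require y ≥ 6 and y ≤ -8 simultaneously, which is empty.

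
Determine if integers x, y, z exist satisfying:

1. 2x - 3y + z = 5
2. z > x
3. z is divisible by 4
Yes

Take x = -2, y = -3, z = 0. Substituting into each constraint:
  (1) 2(-2) - 3(-3) + 0 = 5 ✓
  (2) 0 > -2 ✓
  (3) 0 = 4 × 0, remainder 0 ✓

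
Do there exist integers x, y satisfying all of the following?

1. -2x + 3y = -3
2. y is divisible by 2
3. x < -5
No

A contradictory subset is {-2x + 3y = -3, y is divisible by 2}. No integer assignment can satisfy these jointly:

  - -2x + 3y = -3: is a linear equation tying the variables together
  - y is divisible by 2: restricts y to multiples of 2

Modular obstruction: writing y = 2y', every remaining term of the linear equation is divisible by 2, so the left side is ≡ 0 (mod 2); but the right side -3 ≡ 1 (mod 2). No integers can satisfy it.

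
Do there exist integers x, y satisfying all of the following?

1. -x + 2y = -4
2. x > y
Yes

Take x = 4, y = 0. Substituting into each constraint:
  (1) (-4) + 2(0) = -4 ✓
  (2) 4 > 0 ✓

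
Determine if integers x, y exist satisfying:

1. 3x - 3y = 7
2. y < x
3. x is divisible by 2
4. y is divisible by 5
No

Even the single constraint (3x - 3y = 7) is infeasible over the integers.

  - 3x - 3y = 7: every term on the left is divisible by 3, so the LHS ≡ 0 (mod 3), but the RHS 7 is not — no integer solution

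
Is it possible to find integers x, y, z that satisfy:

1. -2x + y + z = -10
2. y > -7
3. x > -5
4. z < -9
Yes

Take x = 0, y = 0, z = -10. Substituting into each constraint:
  (1) -2(0) + 0 + (-10) = -10 ✓
  (2) 0 > -7 ✓
  (3) 0 > -5 ✓
  (4) -10 < -9 ✓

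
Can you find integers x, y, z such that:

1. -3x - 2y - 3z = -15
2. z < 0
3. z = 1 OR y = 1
No

The full constraint system is jointly infeasible over the integers. Each constraint and what it forces:

  - -3x - 2y - 3z = -15: is a linear equation tying the variables together
  - z < 0: bounds one variable relative to a constant
  - z = 1 OR y = 1: forces a choice: either z = 1 or y = 1

Split on the disjunction (z = 1 OR y = 1):
  • If z = 1: this contradicts the bound z ≤ -1.
  • If y = 1: with y = 1, every remaining term of the linear equation is divisible by 3, so the left side is ≡ 0 (mod 3); but the right side -13 ≡ 2 (mod 3). No integers can satisfy it.
Both branches are infeasible, so the system has no integer solution.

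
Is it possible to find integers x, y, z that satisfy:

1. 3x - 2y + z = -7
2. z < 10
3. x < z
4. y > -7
Yes

Take x = -1, y = 2, z = 0. Substituting into each constraint:
  (1) 3(-1) - 2(2) + 0 = -7 ✓
  (2) 0 < 10 ✓
  (3) -1 < 0 ✓
  (4) 2 > -7 ✓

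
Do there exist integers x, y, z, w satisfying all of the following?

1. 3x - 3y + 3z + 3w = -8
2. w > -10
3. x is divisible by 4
No

Even the single constraint (3x - 3y + 3z + 3w = -8) is infeasible over the integers.

  - 3x - 3y + 3z + 3w = -8: every term on the left is divisible by 3, so the LHS ≡ 0 (mod 3), but the RHS -8 is not — no integer solution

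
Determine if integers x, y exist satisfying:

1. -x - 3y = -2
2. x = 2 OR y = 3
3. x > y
Yes

Take x = 2, y = 0. Substituting into each constraint:
  (1) (-2) - 3(0) = -2 ✓
  (2) x = 2, target 2 ✓ (first branch holds)
  (3) 2 > 0 ✓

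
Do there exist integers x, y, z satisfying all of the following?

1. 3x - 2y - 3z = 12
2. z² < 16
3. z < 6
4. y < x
Yes

Take x = 1, y = 0, z = -3. Substituting into each constraint:
  (1) 3(1) - 2(0) - 3(-3) = 12 ✓
  (2) z² = (-3)² = 9, and 9 < 16 ✓
  (3) -3 < 6 ✓
  (4) 0 < 1 ✓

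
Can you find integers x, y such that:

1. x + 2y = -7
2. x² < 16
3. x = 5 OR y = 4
No

The full constraint system is jointly infeasible over the integers. Each constraint and what it forces:

  - x + 2y = -7: is a linear equation tying the variables together
  - x² < 16: restricts x to |x| ≤ 3
  - x = 5 OR y = 4: forces a choice: either x = 5 or y = 4

Split on the disjunction (x = 5 OR y = 4):
  • If x = 5: this contradicts x² < 16, which requires |x| ≤ 3.
  • If y = 4: the equation forces x = -15, but x² < 16 requires |x| ≤ 3.
Both branches are infeasible, so the system has no integer solution.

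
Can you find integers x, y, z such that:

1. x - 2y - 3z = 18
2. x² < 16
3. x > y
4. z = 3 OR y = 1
Yes

Take x = 2, y = 1, z = -6. Substituting into each constraint:
  (1) 2 - 2(1) - 3(-6) = 18 ✓
  (2) x² = (2)² = 4, and 4 < 16 ✓
  (3) 2 > 1 ✓
  (4) y = 1, target 1 ✓ (second branch holds)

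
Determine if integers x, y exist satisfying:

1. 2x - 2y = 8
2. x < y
No

The full constraint system is jointly infeasible over the integers. Each constraint and what it forces:

  - 2x - 2y = 8: is a linear equation tying the variables together
  - x < y: bounds one variable relative to another variable

From the equation, x − y = 4, i.e. y − x = -4; but y > x requires y − x ≥ 1. Contradiction.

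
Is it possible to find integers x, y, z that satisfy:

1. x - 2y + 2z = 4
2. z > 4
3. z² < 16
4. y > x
No

A contradictory subset is {z > 4, z² < 16}. No integer assignment can satisfy these jointly:

  - z > 4: bounds one variable relative to a constant
  - z² < 16: restricts z to |z| ≤ 3

Direct contradiction: the bounds on z require z ≥ 5 and z ≤ 3 simultaneously, which is empty.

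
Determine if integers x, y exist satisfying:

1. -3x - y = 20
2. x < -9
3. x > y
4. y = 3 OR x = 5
No

A contradictory subset is {-3x - y = 20, x < -9, x > y}. No integer assignment can satisfy these jointly:

  - -3x - y = 20: is a linear equation tying the variables together
  - x < -9: bounds one variable relative to a constant
  - x > y: bounds one variable relative to another variable

Propagating the comparison: y < x and x ≤ -10 give y ≤ -11. Range argument: with x ∈ [−∞, -10], y ∈ [−∞, -11], the left side of the equation is at least 41, but the right side is 20 < 41. No integer solution exists.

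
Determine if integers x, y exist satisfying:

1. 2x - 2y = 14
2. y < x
Yes

Take x = 7, y = 0. Substituting into each constraint:
  (1) 2(7) - 2(0) = 14 ✓
  (2) 0 < 7 ✓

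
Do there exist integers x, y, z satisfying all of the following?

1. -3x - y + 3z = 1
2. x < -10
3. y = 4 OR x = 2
No

The full constraint system is jointly infeasible over the integers. Each constraint and what it forces:

  - -3x - y + 3z = 1: is a linear equation tying the variables together
  - x < -10: bounds one variable relative to a constant
  - y = 4 OR x = 2: forces a choice: either y = 4 or x = 2

Split on the disjunction (y = 4 OR x = 2):
  • If y = 4: with y = 4, every remaining term of the linear equation is divisible by 3, so the left side is ≡ 0 (mod 3); but the right side 5 ≡ 2 (mod 3). No integers can satisfy it.
  • If x = 2: this contradicts the bound x ≤ -11.
Both branches are infeasible, so the system has no integer solution.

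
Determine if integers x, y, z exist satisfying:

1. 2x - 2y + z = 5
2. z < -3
Yes

Take x = 0, y = -5, z = -5. Substituting into each constraint:
  (1) 2(0) - 2(-5) + (-5) = 5 ✓
  (2) -5 < -3 ✓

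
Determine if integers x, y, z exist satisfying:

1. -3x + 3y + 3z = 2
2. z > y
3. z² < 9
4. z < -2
No

Even the single constraint (-3x + 3y + 3z = 2) is infeasible over the integers.

  - -3x + 3y + 3z = 2: every term on the left is divisible by 3, so the LHS ≡ 0 (mod 3), but the RHS 2 is not — no integer solution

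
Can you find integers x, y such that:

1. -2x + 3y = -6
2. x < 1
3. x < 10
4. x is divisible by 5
Yes

Take x = 0, y = -2. Substituting into each constraint:
  (1) -2(0) + 3(-2) = -6 ✓
  (2) 0 < 1 ✓
  (3) 0 < 10 ✓
  (4) 0 = 5 × 0, remainder 0 ✓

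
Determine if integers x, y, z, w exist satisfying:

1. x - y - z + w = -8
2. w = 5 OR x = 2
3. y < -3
Yes

Take x = 2, y = -4, z = 0, w = -14. Substituting into each constraint:
  (1) 2 + 4 + 0 + (-14) = -8 ✓
  (2) x = 2, target 2 ✓ (second branch holds)
  (3) -4 < -3 ✓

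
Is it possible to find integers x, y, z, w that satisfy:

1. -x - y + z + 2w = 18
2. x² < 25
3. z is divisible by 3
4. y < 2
Yes

Take x = 0, y = 0, z = 0, w = 9. Substituting into each constraint:
  (1) 0 + 0 + 0 + 2(9) = 18 ✓
  (2) x² = (0)² = 0, and 0 < 25 ✓
  (3) 0 = 3 × 0, remainder 0 ✓
  (4) 0 < 2 ✓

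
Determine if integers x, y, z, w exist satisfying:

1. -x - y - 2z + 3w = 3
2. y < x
Yes

Take x = 0, y = -1, z = -1, w = 0. Substituting into each constraint:
  (1) 0 + 1 - 2(-1) + 3(0) = 3 ✓
  (2) -1 < 0 ✓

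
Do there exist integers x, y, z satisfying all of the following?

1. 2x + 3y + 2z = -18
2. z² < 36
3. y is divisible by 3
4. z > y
Yes

Take x = -10, y = 0, z = 1. Substituting into each constraint:
  (1) 2(-10) + 3(0) + 2(1) = -18 ✓
  (2) z² = (1)² = 1, and 1 < 36 ✓
  (3) 0 = 3 × 0, remainder 0 ✓
  (4) 1 > 0 ✓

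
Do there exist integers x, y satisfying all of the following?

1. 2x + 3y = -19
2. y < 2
Yes

Take x = 1, y = -7. Substituting into each constraint:
  (1) 2(1) + 3(-7) = -19 ✓
  (2) -7 < 2 ✓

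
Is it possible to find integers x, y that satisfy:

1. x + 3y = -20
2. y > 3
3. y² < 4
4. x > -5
No

A contradictory subset is {x + 3y = -20, y > 3, x > -5}. No integer assignment can satisfy these jointly:

  - x + 3y = -20: is a linear equation tying the variables together
  - y > 3: bounds one variable relative to a constant
  - x > -5: bounds one variable relative to a constant

Range argument: with x ∈ [-4, ∞], y ∈ [4, ∞], the left side of the equation is at least 8, but the right side is -20 < 8. No integer solution exists.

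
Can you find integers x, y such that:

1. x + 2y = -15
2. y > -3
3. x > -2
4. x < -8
No

A contradictory subset is {x > -2, x < -8}. No integer assignment can satisfy these jointly:

  - x > -2: bounds one variable relative to a constant
  - x < -8: bounds one variable relative to a constant

Direct contradiction: the bounds on x require x ≥ -1 and x ≤ -9 simultaneously, which is empty.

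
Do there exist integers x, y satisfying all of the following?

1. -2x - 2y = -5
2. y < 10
No

Even the single constraint (-2x - 2y = -5) is infeasible over the integers.

  - -2x - 2y = -5: every term on the left is divisible by 2, so the LHS ≡ 0 (mod 2), but the RHS -5 is not — no integer solution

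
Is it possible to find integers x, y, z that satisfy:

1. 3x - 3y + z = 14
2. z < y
Yes

Take x = 5, y = 0, z = -1. Substituting into each constraint:
  (1) 3(5) - 3(0) + (-1) = 14 ✓
  (2) -1 < 0 ✓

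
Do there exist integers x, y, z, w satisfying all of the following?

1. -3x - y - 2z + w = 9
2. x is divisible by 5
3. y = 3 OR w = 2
Yes

Take x = 0, y = 3, z = -6, w = 0. Substituting into each constraint:
  (1) -3(0) + (-3) - 2(-6) + 0 = 9 ✓
  (2) 0 = 5 × 0, remainder 0 ✓
  (3) y = 3, target 3 ✓ (first branch holds)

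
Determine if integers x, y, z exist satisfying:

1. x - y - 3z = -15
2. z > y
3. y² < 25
Yes

Take x = -12, y = 0, z = 1. Substituting into each constraint:
  (1) (-12) + 0 - 3(1) = -15 ✓
  (2) 1 > 0 ✓
  (3) y² = (0)² = 0, and 0 < 25 ✓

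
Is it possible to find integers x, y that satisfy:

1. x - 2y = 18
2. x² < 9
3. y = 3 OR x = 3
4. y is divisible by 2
No

The full constraint system is jointly infeasible over the integers. Each constraint and what it forces:

  - x - 2y = 18: is a linear equation tying the variables together
  - x² < 9: restricts x to |x| ≤ 2
  - y = 3 OR x = 3: forces a choice: either y = 3 or x = 3
  - y is divisible by 2: restricts y to multiples of 2

Split on the disjunction (y = 3 OR x = 3):
  • If y = 3: this contradicts the divisibility constraint — 3 is not a multiple of 2.
  • If x = 3: this contradicts x² < 9, which requires |x| ≤ 2.
Both branches are infeasible, so the system has no integer solution.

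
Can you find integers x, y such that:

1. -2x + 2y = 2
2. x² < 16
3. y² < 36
Yes

Take x = 0, y = 1. Substituting into each constraint:
  (1) -2(0) + 2(1) = 2 ✓
  (2) x² = (0)² = 0, and 0 < 16 ✓
  (3) y² = (1)² = 1, and 1 < 36 ✓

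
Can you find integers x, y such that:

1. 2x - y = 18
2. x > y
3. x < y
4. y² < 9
No

A contradictory subset is {x > y, x < y}. No integer assignment can satisfy these jointly:

  - x > y: bounds one variable relative to another variable
  - x < y: bounds one variable relative to another variable

Direct contradiction: x > y and y > x cannot both hold.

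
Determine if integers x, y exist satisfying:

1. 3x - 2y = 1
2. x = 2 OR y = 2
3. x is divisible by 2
No

A contradictory subset is {3x - 2y = 1, x = 2 OR y = 2}. No integer assignment can satisfy these jointly:

  - 3x - 2y = 1: is a linear equation tying the variables together
  - x = 2 OR y = 2: forces a choice: either x = 2 or y = 2

Split on the disjunction (x = 2 OR y = 2):
  • If x = 2: with x = 2, every remaining term of the linear equation is divisible by 2, so the left side is ≡ 0 (mod 2); but the right side -5 ≡ 1 (mod 2). No integers can satisfy it.
  • If y = 2: with y = 2, every remaining term of the linear equation is divisible by 3, so the left side is ≡ 0 (mod 3); but the right side 5 ≡ 2 (mod 3). No integers can satisfy it.
Both branches are infeasible, so the system has no integer solution.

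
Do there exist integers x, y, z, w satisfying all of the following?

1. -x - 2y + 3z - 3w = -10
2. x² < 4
Yes

Take x = 0, y = 2, z = 0, w = 2. Substituting into each constraint:
  (1) 0 - 2(2) + 3(0) - 3(2) = -10 ✓
  (2) x² = (0)² = 0, and 0 < 4 ✓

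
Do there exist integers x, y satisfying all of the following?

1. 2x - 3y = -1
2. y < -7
Yes

Take x = -14, y = -9. Substituting into each constraint:
  (1) 2(-14) - 3(-9) = -1 ✓
  (2) -9 < -7 ✓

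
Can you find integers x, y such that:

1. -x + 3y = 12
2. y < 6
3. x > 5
No

The full constraint system is jointly infeasible over the integers. Each constraint and what it forces:

  - -x + 3y = 12: is a linear equation tying the variables together
  - y < 6: bounds one variable relative to a constant
  - x > 5: bounds one variable relative to a constant

Range argument: with x ∈ [6, ∞], y ∈ [−∞, 5], the left side of the equation is at most 9, but the right side is 12 > 9. No integer solution exists.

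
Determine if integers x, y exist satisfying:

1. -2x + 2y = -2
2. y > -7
Yes

Take x = 1, y = 0. Substituting into each constraint:
  (1) -2(1) + 2(0) = -2 ✓
  (2) 0 > -7 ✓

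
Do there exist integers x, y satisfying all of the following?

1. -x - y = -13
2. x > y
Yes

Take x = 7, y = 6. Substituting into each constraint:
  (1) (-7) + (-6) = -13 ✓
  (2) 7 > 6 ✓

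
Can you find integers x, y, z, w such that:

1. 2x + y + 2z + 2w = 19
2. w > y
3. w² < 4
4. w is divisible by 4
Yes

Take x = 10, y = -1, z = 0, w = 0. Substituting into each constraint:
  (1) 2(10) + (-1) + 2(0) + 2(0) = 19 ✓
  (2) 0 > -1 ✓
  (3) w² = (0)² = 0, and 0 < 4 ✓
  (4) 0 = 4 × 0, remainder 0 ✓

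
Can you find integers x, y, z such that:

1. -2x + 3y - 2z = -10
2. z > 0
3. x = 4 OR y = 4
Yes

Take x = 4, y = 0, z = 1. Substituting into each constraint:
  (1) -2(4) + 3(0) - 2(1) = -10 ✓
  (2) 1 > 0 ✓
  (3) x = 4, target 4 ✓ (first branch holds)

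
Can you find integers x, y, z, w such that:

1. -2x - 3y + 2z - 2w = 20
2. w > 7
Yes

Take x = 0, y = -12, z = 0, w = 8. Substituting into each constraint:
  (1) -2(0) - 3(-12) + 2(0) - 2(8) = 20 ✓
  (2) 8 > 7 ✓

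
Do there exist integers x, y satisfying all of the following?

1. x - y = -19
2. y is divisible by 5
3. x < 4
Yes

Take x = -19, y = 0. Substituting into each constraint:
  (1) (-19) + 0 = -19 ✓
  (2) 0 = 5 × 0, remainder 0 ✓
  (3) -19 < 4 ✓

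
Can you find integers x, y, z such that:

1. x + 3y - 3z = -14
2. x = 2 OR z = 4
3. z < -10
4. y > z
No

The full constraint system is jointly infeasible over the integers. Each constraint and what it forces:

  - x + 3y - 3z = -14: is a linear equation tying the variables together
  - x = 2 OR z = 4: forces a choice: either x = 2 or z = 4
  - z < -10: bounds one variable relative to a constant
  - y > z: bounds one variable relative to another variable

Split on the disjunction (x = 2 OR z = 4):
  • If x = 2: with x = 2, every remaining term of the linear equation is divisible by 3, so the left side is ≡ 0 (mod 3); but the right side -16 ≡ 2 (mod 3). No integers can satisfy it.
  • If z = 4: this contradicts the bound z ≤ -11.
Both branches are infeasible, so the system has no integer solution.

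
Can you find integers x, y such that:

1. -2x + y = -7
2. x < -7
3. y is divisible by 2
No

A contradictory subset is {-2x + y = -7, y is divisible by 2}. No integer assignment can satisfy these jointly:

  - -2x + y = -7: is a linear equation tying the variables together
  - y is divisible by 2: restricts y to multiples of 2

Modular obstruction: writing y = 2y', every remaining term of the linear equation is divisible by 2, so the left side is ≡ 0 (mod 2); but the right side -7 ≡ 1 (mod 2). No integers can satisfy it.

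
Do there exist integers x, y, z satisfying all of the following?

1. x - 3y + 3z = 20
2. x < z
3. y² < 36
Yes

Take x = 2, y = -3, z = 3. Substituting into each constraint:
  (1) 2 - 3(-3) + 3(3) = 20 ✓
  (2) 2 < 3 ✓
  (3) y² = (-3)² = 9, and 9 < 36 ✓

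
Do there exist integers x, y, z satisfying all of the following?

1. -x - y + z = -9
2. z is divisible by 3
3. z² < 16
Yes

Take x = 9, y = 0, z = 0. Substituting into each constraint:
  (1) (-9) + 0 + 0 = -9 ✓
  (2) 0 = 3 × 0, remainder 0 ✓
  (3) z² = (0)² = 0, and 0 < 16 ✓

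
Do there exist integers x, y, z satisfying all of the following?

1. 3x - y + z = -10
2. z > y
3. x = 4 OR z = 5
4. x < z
Yes

Take x = -4, y = 3, z = 5. Substituting into each constraint:
  (1) 3(-4) + (-3) + 5 = -10 ✓
  (2) 5 > 3 ✓
  (3) z = 5, target 5 ✓ (second branch holds)
  (4) -4 < 5 ✓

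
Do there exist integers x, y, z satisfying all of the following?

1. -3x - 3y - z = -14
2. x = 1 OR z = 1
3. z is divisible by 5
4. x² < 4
Yes

Take x = 1, y = 2, z = 5. Substituting into each constraint:
  (1) -3(1) - 3(2) + (-5) = -14 ✓
  (2) x = 1, target 1 ✓ (first branch holds)
  (3) 5 = 5 × 1, remainder 0 ✓
  (4) x² = (1)² = 1, and 1 < 4 ✓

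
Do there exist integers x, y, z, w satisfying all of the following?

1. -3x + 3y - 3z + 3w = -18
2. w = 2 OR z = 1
Yes

Take x = 8, y = 0, z = 1, w = 3. Substituting into each constraint:
  (1) -3(8) + 3(0) - 3(1) + 3(3) = -18 ✓
  (2) z = 1, target 1 ✓ (second branch holds)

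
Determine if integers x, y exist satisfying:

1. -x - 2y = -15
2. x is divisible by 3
Yes

Take x = 3, y = 6. Substituting into each constraint:
  (1) (-3) - 2(6) = -15 ✓
  (2) 3 = 3 × 1, remainder 0 ✓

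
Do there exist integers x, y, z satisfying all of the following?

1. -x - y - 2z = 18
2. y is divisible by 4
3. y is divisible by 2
Yes

Take x = -18, y = 0, z = 0. Substituting into each constraint:
  (1) 18 + 0 - 2(0) = 18 ✓
  (2) 0 = 4 × 0, remainder 0 ✓
  (3) 0 = 2 × 0, remainder 0 ✓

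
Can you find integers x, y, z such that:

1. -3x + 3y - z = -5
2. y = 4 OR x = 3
Yes

Take x = 4, y = 4, z = 5. Substituting into each constraint:
  (1) -3(4) + 3(4) + (-5) = -5 ✓
  (2) y = 4, target 4 ✓ (first branch holds)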